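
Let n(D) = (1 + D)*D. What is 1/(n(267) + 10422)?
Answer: 1/81978 ≈ 1.2198e-5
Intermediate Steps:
n(D) = D*(1 + D)
1/(n(267) + 10422) = 1/(267*(1 + 267) + 10422) = 1/(267*268 + 10422) = 1/(71556 + 10422) = 1/81978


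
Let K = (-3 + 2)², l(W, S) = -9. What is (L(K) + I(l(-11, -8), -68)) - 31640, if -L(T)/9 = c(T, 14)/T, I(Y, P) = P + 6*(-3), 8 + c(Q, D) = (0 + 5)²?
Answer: -31879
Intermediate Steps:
c(Q, D) = 17 (c(Q, D) = -8 + (0 + 5)² = -8 + 5² = -8 + 25 = 17)
I(Y, P) = -18 + P (I(Y, P) = P - 18 = -18 + P)
K = 1 (K = (-1)² = 1)
L(T) = -153/T
(L(K) + I(l(-11, -8), -68)) - 31640 = (-153/1 + (-18 - 68)) - 31640 = (-153*1 - 86) - 31640 = (-153 - 86) - 31640 = -239 - 31640 = -31879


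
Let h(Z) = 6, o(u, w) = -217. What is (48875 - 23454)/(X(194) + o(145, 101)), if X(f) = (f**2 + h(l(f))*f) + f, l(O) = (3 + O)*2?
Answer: 25421/38777 ≈ 0.65557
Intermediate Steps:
l(O) = 6 + 2*O
X(f) = f**2 + 7*f (X(f) = (f**2 + 6*f) + f = f**2 + 7*f)
(48875 - 23454)/(X(194) + o(145, 101)) = (48875 - 23454)/(194*(7 + 194) - 217) = 25421/(194*201 - 217) = 25421/(38994 - 217) = 25421/38777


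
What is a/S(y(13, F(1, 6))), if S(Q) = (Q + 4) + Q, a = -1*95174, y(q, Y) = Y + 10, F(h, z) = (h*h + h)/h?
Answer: -47587/14 ≈ -3399.1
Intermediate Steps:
F(h, z) = (h + h**2)/h (F(h, z) = (h**2 + h)/h = (h + h**2)/h)
y(q, Y) = 10 + Y
a = -95174
S(Q) = 4 + 2*Q (S(Q) = (4 + Q) + Q = 4 + 2*Q)
a/S(y(13, F(1, 6))) = -95174/(4 + 2*(10 + (1 + 1))) = -95174/(4 + 2*(10 + 2)) = -95174/(4 + 2*12) = -95174/(4 + 24) = -95174/28 = -95174*1/28 = -47587/14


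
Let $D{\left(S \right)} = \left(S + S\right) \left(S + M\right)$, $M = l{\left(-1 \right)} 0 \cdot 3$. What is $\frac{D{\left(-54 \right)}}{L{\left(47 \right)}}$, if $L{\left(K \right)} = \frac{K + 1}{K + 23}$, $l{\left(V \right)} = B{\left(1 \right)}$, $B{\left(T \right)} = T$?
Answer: $8505$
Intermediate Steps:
$l{\left(V \right)} = 1$
$L{\left(K \right)} = \frac{1 + K}{23 + K}$
$M = 0$ ($M = 1 \cdot 0 \cdot 3 = 0 \cdot 3 = 0$)
$D{\left(S \right)} = 2 S^{2}$ ($D{\left(S \right)} = \left(S + S\right) \left(S + 0\right) = 2 S S = 2 S^{2}$)
$\frac{D{\left(-54 \right)}}{L{\left(47 \right)}} = \frac{2 \left(-54\right)^{2}}{\frac{1}{23 + 47} \left(1 + 47\right)} = \frac{2 \cdot 2916}{\frac{1}{70} \cdot 48} = \frac{5832}{\frac{1}{70} \cdot 48} = \frac{5832}{\frac{24}{35}} = 5832 \cdot \frac{35}{24} = 8505$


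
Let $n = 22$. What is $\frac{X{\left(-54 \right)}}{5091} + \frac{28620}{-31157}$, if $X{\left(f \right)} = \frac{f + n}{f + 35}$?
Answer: $- \frac{2767386956}{3013785453} \approx -0.91824$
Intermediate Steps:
$X{\left(f \right)} = \frac{22 + f}{35 + f}$ ($X{\left(f \right)} = \frac{f + 22}{f + 35} = \frac{22 + f}{35 + f}$)
$\frac{X{\left(-54 \right)}}{5091} + \frac{28620}{-31157} = \frac{\frac{1}{35 - 54} \left(22 - 54\right)}{5091} + \frac{28620}{-31157} = \frac{1}{-19} \left(-32\right) \frac{1}{5091} + 28620 \left(- \frac{1}{31157}\right) = \left(- \frac{1}{19}\right) \left(-32\right) \frac{1}{5091} - \frac{28620}{31157} = \frac{32}{19} \cdot \frac{1}{5091} - \frac{28620}{31157} = \frac{32}{96729} - \frac{28620}{31157} = - \frac{2767386956}{3013785453}$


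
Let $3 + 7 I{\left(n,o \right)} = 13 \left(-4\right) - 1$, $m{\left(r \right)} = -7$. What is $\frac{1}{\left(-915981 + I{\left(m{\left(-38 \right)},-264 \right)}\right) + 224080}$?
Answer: $- \frac{1}{691909} \approx -1.4453 \cdot 10^{-6}$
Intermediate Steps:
$I{\left(n,o \right)} = -8$ ($I{\left(n,o \right)} = - \frac{3}{7} + \frac{13 \left(-4\right) - 1}{7} = - \frac{3}{7} + \frac{-52 - 1}{7} = - \frac{3}{7} + \frac{1}{7} \left(-53\right) = - \frac{3}{7} - \frac{53}{7} = -8$)
$\frac{1}{\left(-915981 + I{\left(m{\left(-38 \right)},-264 \right)}\right) + 224080} = \frac{1}{\left(-915981 - 8\right) + 224080} = \frac{1}{-915989 + 224080} = \frac{1}{-691909} = - \frac{1}{691909}$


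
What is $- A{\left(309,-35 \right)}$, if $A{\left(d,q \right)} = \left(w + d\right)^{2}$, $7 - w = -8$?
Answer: $-104976$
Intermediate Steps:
$w = 15$ ($w = 7 - -8 = 7 + 8 = 15$)
$A{\left(d,q \right)} = \left(15 + d\right)^{2}$
$- A{\left(309,-35 \right)} = - \left(15 + 309\right)^{2} = - 324^{2} = \left(-1\right) 104976 = -104976$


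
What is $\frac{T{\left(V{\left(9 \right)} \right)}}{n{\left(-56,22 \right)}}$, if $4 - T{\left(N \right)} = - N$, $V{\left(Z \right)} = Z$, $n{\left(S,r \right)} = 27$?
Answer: $\frac{13}{27} \approx 0.48148$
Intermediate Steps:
$T{\left(N \right)} = 4 + N$ ($T{\left(N \right)} = 4 - - N = 4 + N$)
$\frac{T{\left(V{\left(9 \right)} \right)}}{n{\left(-56,22 \right)}} = \frac{4 + 9}{27} = 13 \cdot \frac{1}{27} = \frac{13}{27}$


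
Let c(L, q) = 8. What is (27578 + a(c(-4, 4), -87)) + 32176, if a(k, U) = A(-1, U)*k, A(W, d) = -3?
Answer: 59730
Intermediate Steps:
a(k, U) = -3*k
(27578 + a(c(-4, 4), -87)) + 32176 = (27578 - 3*8) + 32176 = (27578 - 24) + 32176 = 27554 + 32176 = 59730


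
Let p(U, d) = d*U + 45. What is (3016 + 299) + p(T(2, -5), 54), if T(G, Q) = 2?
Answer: 3468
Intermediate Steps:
p(U, d) = 45 + U*d (p(U, d) = U*d + 45 = 45 + U*d)
(3016 + 299) + p(T(2, -5), 54) = (3016 + 299) + (45 + 2*54) = 3315 + (45 + 108) = 3315 + 153 = 3468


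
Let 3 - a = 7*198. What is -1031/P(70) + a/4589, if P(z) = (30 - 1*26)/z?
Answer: -165596831/9178 ≈ -18043.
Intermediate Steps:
P(z) = 4/z (P(z) = (30 - 26)/z = 4/z)
a = -1383 (a = 3 - 7*198 = 3 - 1*1386 = 3 - 1386 = -1383)
-1031/P(70) + a/4589 = -1031/(4/70) - 1383/4589 = -1031/(4*(1/70)) - 1383*1/4589 = -1031/2/35 - 1383/4589 = -1031*35/2 - 1383/4589 = -36085/2 - 1383/4589 = -165596831/9178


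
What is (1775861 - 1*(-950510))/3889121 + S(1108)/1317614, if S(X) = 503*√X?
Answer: 2726371/3889121 + 503*√277/658807 ≈ 0.71373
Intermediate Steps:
(1775861 - 1*(-950510))/3889121 + S(1108)/1317614 = (1775861 - 1*(-950510))/3889121 + (503*√1108)/1317614 = (1775861 + 950510)*(1/3889121) + (503*(2*√277))*(1/1317614) = 2726371*(1/3889121) + (1006*√277)*(1/1317614) = 2726371/3889121 + 503*√277/658807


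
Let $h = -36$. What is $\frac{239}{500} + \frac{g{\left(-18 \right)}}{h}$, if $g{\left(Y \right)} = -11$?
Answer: $\frac{1763}{2250} \approx 0.78356$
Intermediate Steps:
$\frac{239}{500} + \frac{g{\left(-18 \right)}}{h} = \frac{239}{500} - \frac{11}{-36} = 239 \cdot \frac{1}{500} - - \frac{11}{36} = \frac{239}{500} + \frac{11}{36} = \frac{1763}{2250}$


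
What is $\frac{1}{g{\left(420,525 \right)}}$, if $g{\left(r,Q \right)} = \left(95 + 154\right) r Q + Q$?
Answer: $\frac{1}{54905025} \approx 1.8213 \cdot 10^{-8}$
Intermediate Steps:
$g{\left(r,Q \right)} = Q + 249 Q r$ ($g{\left(r,Q \right)} = 249 r Q + Q = 249 Q r + Q = Q + 249 Q r$)
$\frac{1}{g{\left(420,525 \right)}} = \frac{1}{525 \left(1 + 249 \cdot 420\right)} = \frac{1}{525 \left(1 + 104580\right)} = \frac{1}{525 \cdot 104581} = \frac{1}{54905025}$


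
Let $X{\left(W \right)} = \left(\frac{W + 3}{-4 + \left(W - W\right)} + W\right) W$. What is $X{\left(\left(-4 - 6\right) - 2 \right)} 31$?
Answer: $3627$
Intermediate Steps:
$X{\left(W \right)} = W \left(- \frac{3}{4} + \frac{3 W}{4}\right)$ ($X{\left(W \right)} = \left(\frac{3 + W}{-4 + 0} + W\right) W = \left(\frac{3 + W}{-4} + W\right) W = \left(\left(3 + W\right) \left(- \frac{1}{4}\right) + W\right) W = \left(\left(- \frac{3}{4} - \frac{W}{4}\right) + W\right) W = \left(- \frac{3}{4} + \frac{3 W}{4}\right) W = W \left(- \frac{3}{4} + \frac{3 W}{4}\right)$)
$X{\left(\left(-4 - 6\right) - 2 \right)} 31 = \frac{3 \left(\left(-4 - 6\right) - 2\right) \left(-1 - 12\right)}{4} \cdot 31 = \frac{3 \left(-10 - 2\right) \left(-1 - 12\right)}{4} \cdot 31 = \frac{3}{4} \left(-12\right) \left(-1 - 12\right) 31 = \frac{3}{4} \left(-12\right) \left(-13\right) 31 = 117 \cdot 31 = 3627$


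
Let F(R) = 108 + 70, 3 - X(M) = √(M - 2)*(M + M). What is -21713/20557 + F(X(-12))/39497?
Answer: -853939215/811939829 ≈ -1.0517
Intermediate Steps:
X(M) = 3 - 2*M*√(-2 + M) (X(M) = 3 - √(M - 2)*(M + M) = 3 - √(-2 + M)*2*M = 3 - 2*M*√(-2 + M))
F(R) = 178
-21713/20557 + F(X(-12))/39497 = -21713/20557 + 178/39497 = -853939215/811939829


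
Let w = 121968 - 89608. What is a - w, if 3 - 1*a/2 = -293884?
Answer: 555414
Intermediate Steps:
a = 587774 (a = 6 - 2*(-293884) = 6 + 587768 = 587774)
w = 32360
a - w = 587774 - 1*32360 = 587774 - 32360 = 555414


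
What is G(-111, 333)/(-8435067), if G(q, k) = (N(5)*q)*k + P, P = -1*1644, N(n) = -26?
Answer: -319798/2811689 ≈ -0.11374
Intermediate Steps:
P = -1644
G(q, k) = -1644 - 26*k*q (G(q, k) = (-26*q)*k - 1644 = -26*k*q - 1644 = -1644 - 26*k*q)
G(-111, 333)/(-8435067) = (-1644 - 26*333*(-111))/(-8435067) = (-1644 + 961038)*(-1/8435067) = 959394*(-1/8435067) = -319798/2811689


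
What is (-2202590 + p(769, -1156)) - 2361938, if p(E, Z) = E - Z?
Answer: -4562603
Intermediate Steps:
(-2202590 + p(769, -1156)) - 2361938 = (-2202590 + (769 - 1*(-1156))) - 2361938 = (-2202590 + (769 + 1156)) - 2361938 = (-2202590 + 1925) - 2361938 = -2200665 - 2361938 = -4562603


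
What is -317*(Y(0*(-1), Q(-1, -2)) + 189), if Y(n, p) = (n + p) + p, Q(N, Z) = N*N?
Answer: -60547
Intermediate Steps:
Q(N, Z) = N²
Y(n, p) = n + 2*p
-317*(Y(0*(-1), Q(-1, -2)) + 189) = -317*((0*(-1) + 2*(-1)²) + 189) = -317*((0 + 2*1) + 189) = -317*((0 + 2) + 189) = -317*(2 + 189) = -317*191 = -60547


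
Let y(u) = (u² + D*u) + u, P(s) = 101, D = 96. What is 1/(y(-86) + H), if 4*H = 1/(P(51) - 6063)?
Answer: -23848/22560209 ≈ -0.0010571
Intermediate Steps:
y(u) = u² + 97*u (y(u) = (u² + 96*u) + u = u² + 97*u)
H = -1/23848 (H = 1/(4*(101 - 6063)) = (¼)/(-5962) = (¼)*(-1/5962) = -1/23848 ≈ -4.1932e-5)
1/(y(-86) + H) = 1/(-86*(97 - 86) - 1/23848) = 1/(-86*11 - 1/23848) = 1/(-946 - 1/23848) = 1/(-22560209/23848) = -23848/22560209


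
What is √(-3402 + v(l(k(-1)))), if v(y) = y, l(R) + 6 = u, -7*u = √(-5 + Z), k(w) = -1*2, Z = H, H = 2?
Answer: √(-166992 - 7*I*√3)/7 ≈ 0.0021193 - 58.378*I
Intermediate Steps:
Z = 2
k(w) = -2
u = -I*√3/7 (u = -√(-5 + 2)/7 = -I*√3/7 ≈ -0.24744*I)
l(R) = -6 - I*√3/7
√(-3402 + v(l(k(-1)))) = √(-3402 + (-6 - I*√3/7)) = √(-3408 - I*√3/7)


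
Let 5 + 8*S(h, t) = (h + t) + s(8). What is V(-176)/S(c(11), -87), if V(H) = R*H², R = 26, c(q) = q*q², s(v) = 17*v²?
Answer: 495616/179 ≈ 2768.8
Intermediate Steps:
c(q) = q³
V(H) = 26*H²
S(h, t) = 1083/8 + h/8 + t/8 (S(h, t) = -5/8 + ((h + t) + 17*8²)/8 = -5/8 + ((h + t) + 17*64)/8 = -5/8 + ((h + t) + 1088)/8 = -5/8 + (1088 + h + t)/8 = -5/8 + (136 + h/8 + t/8) = 1083/8 + h/8 + t/8)
V(-176)/S(c(11), -87) = (26*(-176)²)/(1083/8 + (⅛)*11³ + (⅛)*(-87)) = (26*30976)/(1083/8 + (⅛)*1331 - 87/8) = 805376/(1083/8 + 1331/8 - 87/8) = 805376/(2327/8) = 805376*(8/2327) = 495616/179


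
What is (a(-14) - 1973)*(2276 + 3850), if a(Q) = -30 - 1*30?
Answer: -12454158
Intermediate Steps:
a(Q) = -60 (a(Q) = -30 - 30 = -60)
(a(-14) - 1973)*(2276 + 3850) = (-60 - 1973)*(2276 + 3850) = -2033*6126 = -12454158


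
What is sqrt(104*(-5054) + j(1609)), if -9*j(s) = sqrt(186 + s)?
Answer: sqrt(-4730544 - sqrt(1795))/3 ≈ 725.0*I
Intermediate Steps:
j(s) = -sqrt(186 + s)/9
sqrt(104*(-5054) + j(1609)) = sqrt(104*(-5054) - sqrt(186 + 1609)/9) = sqrt(-525616 - sqrt(1795)/9)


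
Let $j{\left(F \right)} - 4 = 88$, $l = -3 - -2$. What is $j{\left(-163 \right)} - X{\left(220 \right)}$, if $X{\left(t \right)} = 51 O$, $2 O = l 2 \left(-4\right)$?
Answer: $-112$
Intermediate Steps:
$l = -1$ ($l = -3 + 2 = -1$)
$j{\left(F \right)} = 92$ ($j{\left(F \right)} = 4 + 88 = 92$)
$O = 4$ ($O = \frac{\left(-1\right) 2 \left(-4\right)}{2} = \frac{\left(-2\right) \left(-4\right)}{2} = \frac{1}{2} \cdot 8 = 4$)
$X{\left(t \right)} = 204$ ($X{\left(t \right)} = 51 \cdot 4 = 204$)
$j{\left(-163 \right)} - X{\left(220 \right)} = 92 - 204 = -112$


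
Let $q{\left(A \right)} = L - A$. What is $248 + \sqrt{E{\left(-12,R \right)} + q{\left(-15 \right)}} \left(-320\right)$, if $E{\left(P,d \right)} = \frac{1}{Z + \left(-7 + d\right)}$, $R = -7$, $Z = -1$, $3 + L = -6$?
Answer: $248 - \frac{64 \sqrt{1335}}{3} \approx -531.47$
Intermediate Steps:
$L = -9$ ($L = -3 - 6 = -9$)
$E{\left(P,d \right)} = \frac{1}{-8 + d}$ ($E{\left(P,d \right)} = \frac{1}{-1 + \left(-7 + d\right)} = \frac{1}{-8 + d}$)
$q{\left(A \right)} = -9 - A$
$248 + \sqrt{E{\left(-12,R \right)} + q{\left(-15 \right)}} \left(-320\right) = 248 + \sqrt{\frac{1}{-8 - 7} - -6} \left(-320\right) = 248 + \sqrt{\frac{1}{-15} + \left(-9 + 15\right)} \left(-320\right) = 248 + \sqrt{- \frac{1}{15} + 6} \left(-320\right) = 248 + \sqrt{\frac{89}{15}} \left(-320\right) = 248 + \frac{\sqrt{1335}}{15} \left(-320\right) = 248 - \frac{64 \sqrt{1335}}{3}$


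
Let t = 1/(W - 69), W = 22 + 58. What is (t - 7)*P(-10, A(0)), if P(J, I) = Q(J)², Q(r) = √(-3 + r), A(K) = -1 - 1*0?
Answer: 988/11 ≈ 89.818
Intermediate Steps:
A(K) = -1 (A(K) = -1 + 0 = -1)
W = 80
P(J, I) = -3 + J (P(J, I) = (√(-3 + J))² = -3 + J)
t = 1/11 (t = 1/(80 - 69) = 1/11 ≈ 0.090909)
(t - 7)*P(-10, A(0)) = (1/11 - 7)*(-3 - 10) = -76/11*(-13) = 988/11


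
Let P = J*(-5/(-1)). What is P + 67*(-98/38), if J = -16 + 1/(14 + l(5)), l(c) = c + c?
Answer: -115177/456 ≈ -252.58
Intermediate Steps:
l(c) = 2*c
J = -383/24 (J = -16 + 1/(14 + 2*5) = -16 + 1/(14 + 10) = -16 + 1/24 = -383/24 ≈ -15.958)
P = -1915/24 (P = -(-1915)/(24*(-1)) = -(-1915)*(-1)/24 = -383/24*5 = -1915/24 ≈ -79.792)
P + 67*(-98/38) = -1915/24 + 67*(-98/38) = -1915/24 + 67*(-98*1/38) = -1915/24 + 67*(-49/19) = -1915/24 - 3283/19 = -115177/456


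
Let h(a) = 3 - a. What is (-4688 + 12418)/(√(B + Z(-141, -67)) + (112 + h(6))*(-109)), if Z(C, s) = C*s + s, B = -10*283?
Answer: -91840130/141151611 - 38650*√262/141151611 ≈ -0.65508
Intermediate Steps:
B = -2830
Z(C, s) = s + C*s
(-4688 + 12418)/(√(B + Z(-141, -67)) + (112 + h(6))*(-109)) = (-4688 + 12418)/(√(-2830 - 67*(1 - 141)) + (112 + (3 - 1*6))*(-109)) = 7730/(√(-2830 - 67*(-140)) + (112 + (3 - 6))*(-109)) = 7730/(√(-2830 + 9380) + (112 - 3)*(-109)) = 7730/(√6550 + 109*(-109)) = 7730/(5*√262 - 11881) = 7730/(-11881 + 5*√262)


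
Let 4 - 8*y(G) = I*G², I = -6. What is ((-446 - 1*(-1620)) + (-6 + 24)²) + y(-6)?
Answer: 3051/2 ≈ 1525.5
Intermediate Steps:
y(G) = ½ + 3*G²/4 (y(G) = ½ - (-3)*G²/4 = ½ + 3*G²/4)
((-446 - 1*(-1620)) + (-6 + 24)²) + y(-6) = ((-446 - 1*(-1620)) + (-6 + 24)²) + (½ + (¾)*(-6)²) = ((-446 + 1620) + 18²) + (½ + (¾)*36) = (1174 + 324) + (½ + 27) = 1498 + 55/2 = 3051/2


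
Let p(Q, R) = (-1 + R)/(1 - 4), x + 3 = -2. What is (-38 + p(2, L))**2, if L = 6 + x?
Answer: 1444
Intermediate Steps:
x = -5 (x = -3 - 2 = -5)
L = 1 (L = 6 - 5 = 1)
p(Q, R) = 1/3 - R/3 (p(Q, R) = (-1 + R)/(-3) = (-1 + R)*(-1/3) = 1/3 - R/3)
(-38 + p(2, L))**2 = (-38 + (1/3 - 1/3*1))**2 = (-38 + (1/3 - 1/3))**2 = (-38 + 0)**2 = (-38)**2 = 1444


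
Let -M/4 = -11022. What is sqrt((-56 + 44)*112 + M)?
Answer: 2*sqrt(10686) ≈ 206.75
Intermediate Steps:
M = 44088 (M = -4*(-11022) = 44088)
sqrt((-56 + 44)*112 + M) = sqrt((-56 + 44)*112 + 44088) = sqrt(-12*112 + 44088) = sqrt(-1344 + 44088) = sqrt(42744) = 2*sqrt(10686)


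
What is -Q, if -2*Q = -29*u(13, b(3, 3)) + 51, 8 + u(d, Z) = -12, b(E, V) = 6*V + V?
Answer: 631/2 ≈ 315.50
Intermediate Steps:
b(E, V) = 7*V
u(d, Z) = -20 (u(d, Z) = -8 - 12 = -20)
Q = -631/2 (Q = -(-29*(-20) + 51)/2 = -(580 + 51)/2 = -½*631 = -631/2 ≈ -315.50)
-Q = -1*(-631/2) = 631/2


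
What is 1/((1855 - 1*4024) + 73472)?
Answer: 1/71303 ≈ 1.4025e-5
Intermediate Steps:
1/((1855 - 1*4024) + 73472) = 1/((1855 - 4024) + 73472) = 1/(-2169 + 73472) = 1/71303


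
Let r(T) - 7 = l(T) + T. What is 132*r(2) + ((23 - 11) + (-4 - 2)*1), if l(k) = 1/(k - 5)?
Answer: 1150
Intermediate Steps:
l(k) = 1/(-5 + k)
r(T) = 7 + T + 1/(-5 + T) (r(T) = 7 + (1/(-5 + T) + T) = 7 + (T + 1/(-5 + T)) = 7 + T + 1/(-5 + T))
132*r(2) + ((23 - 11) + (-4 - 2)*1) = 132*((1 + (-5 + 2)*(7 + 2))/(-5 + 2)) + ((23 - 11) + (-4 - 2)*1) = 132*((1 - 3*9)/(-3)) + (12 - 6*1) = 132*(-(1 - 27)/3) + (12 - 6) = 132*(-⅓*(-26)) + 6 = 132*(26/3) + 6 = 1144 + 6 = 1150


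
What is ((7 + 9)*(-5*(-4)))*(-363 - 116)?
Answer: -153280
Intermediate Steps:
((7 + 9)*(-5*(-4)))*(-363 - 116) = (16*20)*(-479) = 320*(-479) = -153280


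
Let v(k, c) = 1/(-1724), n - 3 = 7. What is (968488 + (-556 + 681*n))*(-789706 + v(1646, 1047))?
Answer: -663532780731795/862 ≈ -7.6976e+11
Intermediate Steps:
n = 10 (n = 3 + 7 = 10)
v(k, c) = -1/1724
(968488 + (-556 + 681*n))*(-789706 + v(1646, 1047)) = (968488 + (-556 + 681*10))*(-789706 - 1/1724) = (968488 + (-556 + 6810))*(-1361453145/1724) = (968488 + 6254)*(-1361453145/1724) = 974742*(-1361453145/1724) = -663532780731795/862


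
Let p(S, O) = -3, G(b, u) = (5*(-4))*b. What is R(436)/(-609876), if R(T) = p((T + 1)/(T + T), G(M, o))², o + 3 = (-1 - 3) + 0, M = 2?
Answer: -1/67764 ≈ -1.4757e-5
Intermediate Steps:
o = -7 (o = -3 + ((-1 - 3) + 0) = -3 + (-4 + 0) = -3 - 4 = -7)
G(b, u) = -20*b
R(T) = 9 (R(T) = (-3)² = 9)
R(436)/(-609876) = 9/(-609876) = 9*(-1/609876) = -1/67764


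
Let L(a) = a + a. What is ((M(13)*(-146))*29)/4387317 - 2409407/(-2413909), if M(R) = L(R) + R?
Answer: 3390744384495/3530194664051 ≈ 0.96050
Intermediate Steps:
L(a) = 2*a
M(R) = 3*R (M(R) = 2*R + R = 3*R)
((M(13)*(-146))*29)/4387317 - 2409407/(-2413909) = (((3*13)*(-146))*29)/4387317 - 2409407/(-2413909) = ((39*(-146))*29)*(1/4387317) - 2409407*(-1/2413909) = -5694*29*(1/4387317) + 2409407/2413909 = -165126*1/4387317 + 2409407/2413909 = -55042/1462439 + 2409407/2413909 = 3390744384495/3530194664051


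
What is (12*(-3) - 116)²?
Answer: 23104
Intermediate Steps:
(12*(-3) - 116)² = (-36 - 116)² = (-152)² = 23104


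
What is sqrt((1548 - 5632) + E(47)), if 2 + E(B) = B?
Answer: I*sqrt(4039) ≈ 63.553*I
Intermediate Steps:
E(B) = -2 + B
sqrt((1548 - 5632) + E(47)) = sqrt((1548 - 5632) + (-2 + 47)) = sqrt(-4084 + 45) = sqrt(-4039) = I*sqrt(4039)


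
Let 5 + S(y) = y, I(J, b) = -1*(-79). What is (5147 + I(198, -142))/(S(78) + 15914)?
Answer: 1742/5329 ≈ 0.32689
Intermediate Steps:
I(J, b) = 79
S(y) = -5 + y
(5147 + I(198, -142))/(S(78) + 15914) = (5147 + 79)/((-5 + 78) + 15914) = 5226/(73 + 15914) = 5226/15987 = 5226*(1/15987) = 1742/5329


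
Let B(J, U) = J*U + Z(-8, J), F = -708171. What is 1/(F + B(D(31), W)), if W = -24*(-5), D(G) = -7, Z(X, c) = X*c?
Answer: -1/708955 ≈ -1.4105e-6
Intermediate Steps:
W = 120
B(J, U) = -8*J + J*U (B(J, U) = J*U - 8*J = -8*J + J*U)
1/(F + B(D(31), W)) = 1/(-708171 - 7*(-8 + 120)) = 1/(-708171 - 7*112) = 1/(-708171 - 784) = 1/(-708955) = -1/708955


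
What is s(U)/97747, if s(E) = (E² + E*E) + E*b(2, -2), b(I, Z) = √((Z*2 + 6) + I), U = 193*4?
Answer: 1193512/97747 ≈ 12.210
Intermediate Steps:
U = 772
b(I, Z) = √(6 + I + 2*Z) (b(I, Z) = √((2*Z + 6) + I) = √((6 + 2*Z) + I) = √(6 + I + 2*Z))
s(E) = 2*E + 2*E² (s(E) = (E² + E*E) + E*√(6 + 2 + 2*(-2)) = (E² + E²) + E*√(6 + 2 - 4) = 2*E² + E*√4 = 2*E² + E*2 = 2*E² + 2*E = 2*E + 2*E²)
s(U)/97747 = (2*772*(1 + 772))/97747 = (2*772*773)*(1/97747) = 1193512*(1/97747) = 1193512/97747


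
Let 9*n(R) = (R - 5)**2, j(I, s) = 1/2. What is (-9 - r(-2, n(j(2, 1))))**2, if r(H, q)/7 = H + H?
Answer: 361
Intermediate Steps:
j(I, s) = 1/2
n(R) = (-5 + R)**2/9 (n(R) = (R - 5)**2/9 = (-5 + R)**2/9)
r(H, q) = 14*H (r(H, q) = 7*(H + H) = 7*(2*H) = 14*H)
(-9 - r(-2, n(j(2, 1))))**2 = (-9 - 14*(-2))**2 = (-9 - 1*(-28))**2 = (-9 + 28)**2 = 19**2 = 361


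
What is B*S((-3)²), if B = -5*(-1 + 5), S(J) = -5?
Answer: 100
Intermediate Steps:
B = -20 (B = -5*4 = -20)
B*S((-3)²) = -20*(-5) = 100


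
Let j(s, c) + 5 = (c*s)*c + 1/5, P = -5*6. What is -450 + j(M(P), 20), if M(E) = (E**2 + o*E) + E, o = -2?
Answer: 1857726/5 ≈ 3.7155e+5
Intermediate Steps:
P = -30
M(E) = E**2 - E (M(E) = (E**2 - 2*E) + E = E**2 - E)
j(s, c) = -24/5 + s*c**2 (j(s, c) = -5 + ((c*s)*c + 1/5) = -5 + (s*c**2 + 1/5) = -5 + (1/5 + s*c**2) = -24/5 + s*c**2)
-450 + j(M(P), 20) = -450 + (-24/5 - 30*(-1 - 30)*20**2) = -450 + (-24/5 - 30*(-31)*400) = -450 + (-24/5 + 930*400) = -450 + (-24/5 + 372000) = -450 + 1859976/5 = 1857726/5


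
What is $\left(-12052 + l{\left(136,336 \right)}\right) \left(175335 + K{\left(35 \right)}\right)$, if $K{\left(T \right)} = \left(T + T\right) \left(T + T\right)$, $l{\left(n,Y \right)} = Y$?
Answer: $-2111633260$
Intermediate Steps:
$K{\left(T \right)} = 4 T^{2}$ ($K{\left(T \right)} = 2 T 2 T = 4 T^{2}$)
$\left(-12052 + l{\left(136,336 \right)}\right) \left(175335 + K{\left(35 \right)}\right) = \left(-12052 + 336\right) \left(175335 + 4 \cdot 35^{2}\right) = - 11716 \left(175335 + 4 \cdot 1225\right) = - 11716 \left(175335 + 4900\right) = \left(-11716\right) 180235 = -2111633260$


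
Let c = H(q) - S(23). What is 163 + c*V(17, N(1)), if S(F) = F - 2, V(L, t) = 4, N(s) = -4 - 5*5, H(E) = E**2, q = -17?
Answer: 1235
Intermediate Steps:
N(s) = -29 (N(s) = -4 - 25 = -29)
S(F) = -2 + F
c = 268 (c = (-17)**2 - (-2 + 23) = 289 - 1*21 = 289 - 21 = 268)
163 + c*V(17, N(1)) = 163 + 268*4 = 163 + 1072 = 1235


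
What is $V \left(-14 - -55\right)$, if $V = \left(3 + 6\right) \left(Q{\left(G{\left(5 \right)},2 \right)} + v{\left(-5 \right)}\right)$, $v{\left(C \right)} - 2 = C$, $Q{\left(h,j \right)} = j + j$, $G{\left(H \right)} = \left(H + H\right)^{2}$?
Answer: $369$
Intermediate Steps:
$G{\left(H \right)} = 4 H^{2}$ ($G{\left(H \right)} = \left(2 H\right)^{2} = 4 H^{2}$)
$Q{\left(h,j \right)} = 2 j$
$v{\left(C \right)} = 2 + C$
$V = 9$ ($V = \left(3 + 6\right) \left(2 \cdot 2 + \left(2 - 5\right)\right) = 9 \left(4 - 3\right) = 9 \cdot 1 = 9$)
$V \left(-14 - -55\right) = 9 \left(-14 - -55\right) = 9 \left(-14 + 55\right) = 9 \cdot 41 = 369$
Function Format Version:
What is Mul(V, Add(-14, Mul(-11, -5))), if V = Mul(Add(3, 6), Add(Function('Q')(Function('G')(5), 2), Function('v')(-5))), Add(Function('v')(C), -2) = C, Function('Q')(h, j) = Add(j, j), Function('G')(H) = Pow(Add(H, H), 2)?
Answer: 369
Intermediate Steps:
Function('G')(H) = Mul(4, Pow(H, 2)) (Function('G')(H) = Pow(Mul(2, H), 2) = Mul(4, Pow(H, 2)))
Function('Q')(h, j) = Mul(2, j)
Function('v')(C) = Add(2, C)
V = 9 (V = Mul(Add(3, 6), Add(Mul(2, 2), Add(2, -5))) = Mul(9, Add(4, -3)) = Mul(9, 1) = 9)
Mul(V, Add(-14, Mul(-11, -5))) = Mul(9, Add(-14, Mul(-11, -5))) = Mul(9, Add(-14, 55)) = Mul(9, 41) = 369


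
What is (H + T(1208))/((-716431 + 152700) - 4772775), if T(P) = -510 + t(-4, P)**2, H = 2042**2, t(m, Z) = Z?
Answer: -402037/381179 ≈ -1.0547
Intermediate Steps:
H = 4169764
T(P) = -510 + P**2
(H + T(1208))/((-716431 + 152700) - 4772775) = (4169764 + (-510 + 1208**2))/((-716431 + 152700) - 4772775) = (4169764 + (-510 + 1459264))/(-563731 - 4772775) = (4169764 + 1458754)/(-5336506) = 5628518*(-1/5336506) = -402037/381179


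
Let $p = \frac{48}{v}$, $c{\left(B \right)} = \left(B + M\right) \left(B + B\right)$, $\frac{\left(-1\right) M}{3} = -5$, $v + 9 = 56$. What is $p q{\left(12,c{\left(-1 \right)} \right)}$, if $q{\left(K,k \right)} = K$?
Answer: $\frac{576}{47} \approx 12.255$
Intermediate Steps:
$v = 47$ ($v = -9 + 56 = 47$)
$M = 15$ ($M = \left(-3\right) \left(-5\right) = 15$)
$c{\left(B \right)} = 2 B \left(15 + B\right)$ ($c{\left(B \right)} = \left(B + 15\right) \left(B + B\right) = \left(15 + B\right) 2 B = 2 B \left(15 + B\right)$)
$p = \frac{48}{47} \approx 1.0213$
$p q{\left(12,c{\left(-1 \right)} \right)} = \frac{48}{47} \cdot 12 = \frac{576}{47}$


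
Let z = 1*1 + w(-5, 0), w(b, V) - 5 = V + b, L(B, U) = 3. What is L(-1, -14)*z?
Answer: 3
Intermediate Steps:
w(b, V) = 5 + V + b (w(b, V) = 5 + (V + b) = 5 + V + b)
z = 1 (z = 1*1 + (5 + 0 - 5) = 1 + 0 = 1)
L(-1, -14)*z = 3*1 = 3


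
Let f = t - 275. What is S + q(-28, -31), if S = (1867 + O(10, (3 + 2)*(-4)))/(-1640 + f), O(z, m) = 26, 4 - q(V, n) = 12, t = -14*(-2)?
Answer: -5663/629 ≈ -9.0032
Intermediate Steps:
t = 28
f = -247 (f = 28 - 275 = -247)
q(V, n) = -8 (q(V, n) = 4 - 1*12 = 4 - 12 = -8)
S = -631/629 (S = (1867 + 26)/(-1640 - 247) = 1893/(-1887) = 1893*(-1/1887) = -631/629 ≈ -1.0032)
S + q(-28, -31) = -631/629 - 8 = -5663/629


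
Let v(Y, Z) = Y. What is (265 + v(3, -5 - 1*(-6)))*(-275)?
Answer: -73700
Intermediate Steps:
(265 + v(3, -5 - 1*(-6)))*(-275) = (265 + 3)*(-275) = 268*(-275) = -73700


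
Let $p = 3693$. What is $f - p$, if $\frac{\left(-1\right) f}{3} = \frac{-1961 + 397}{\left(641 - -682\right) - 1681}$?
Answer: $- \frac{663393}{179} \approx -3706.1$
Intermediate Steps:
$f = - \frac{2346}{179}$ ($f = - 3 \frac{-1961 + 397}{\left(641 - -682\right) - 1681} = - 3 \left(- \frac{1564}{\left(641 + 682\right) - 1681}\right) = - 3 \left(- \frac{1564}{1323 - 1681}\right) = - 3 \left(- \frac{1564}{-358}\right) = - 3 \left(\left(-1564\right) \left(- \frac{1}{358}\right)\right) = \left(-3\right) \frac{782}{179} = - \frac{2346}{179} \approx -13.106$)
$f - p = - \frac{2346}{179} - 3693 = - \frac{663393}{179}$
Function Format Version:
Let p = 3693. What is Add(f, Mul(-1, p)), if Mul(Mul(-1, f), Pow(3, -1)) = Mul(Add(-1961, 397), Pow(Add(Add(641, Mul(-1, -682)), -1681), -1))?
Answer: Rational(-663393, 179) ≈ -3706.1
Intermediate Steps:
f = Rational(-2346, 179) (f = Mul(-3, Mul(Add(-1961, 397), Pow(Add(Add(641, Mul(-1, -682)), -1681), -1))) = Mul(-3, Mul(-1564, Pow(Add(Add(641, 682), -1681), -1))) = Mul(-3, Mul(-1564, Pow(Add(1323, -1681), -1))) = Mul(-3, Mul(-1564, Pow(-358, -1))) = Mul(-3, Mul(-1564, Rational(-1, 358))) = Mul(-3, Rational(782, 179)) = Rational(-2346, 179) ≈ -13.106)
Add(f, Mul(-1, p)) = Add(Rational(-2346, 179), Mul(-1, 3693)) = Add(Rational(-2346, 179), -3693) = Rational(-663393, 179)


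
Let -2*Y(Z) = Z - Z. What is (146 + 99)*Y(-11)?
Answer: 0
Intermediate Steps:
Y(Z) = 0 (Y(Z) = -(Z - Z)/2 = -1/2*0 = 0)
(146 + 99)*Y(-11) = (146 + 99)*0 = 245*0 = 0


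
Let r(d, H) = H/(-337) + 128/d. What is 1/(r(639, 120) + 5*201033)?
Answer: 215343/216455213051 ≈ 9.9486e-7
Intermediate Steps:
r(d, H) = 128/d - H/337 (r(d, H) = H*(-1/337) + 128/d = -H/337 + 128/d = 128/d - H/337)
1/(r(639, 120) + 5*201033) = 1/((128/639 - 1/337*120) + 5*201033) = 1/((128*(1/639) - 120/337) + 1005165) = 1/((128/639 - 120/337) + 1005165) = 1/(-33544/215343 + 1005165) = 1/(216455213051/215343) = 215343/216455213051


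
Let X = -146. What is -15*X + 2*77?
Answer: 2344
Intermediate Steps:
-15*X + 2*77 = -15*(-146) + 2*77 = 2190 + 154 = 2344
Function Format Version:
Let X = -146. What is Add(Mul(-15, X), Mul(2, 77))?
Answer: 2344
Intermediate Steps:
Add(Mul(-15, X), Mul(2, 77)) = Add(Mul(-15, -146), Mul(2, 77)) = Add(2190, 154) = 2344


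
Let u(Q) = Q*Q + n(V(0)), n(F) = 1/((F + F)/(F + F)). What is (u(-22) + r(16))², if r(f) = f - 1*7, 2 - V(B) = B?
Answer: 244036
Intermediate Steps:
V(B) = 2 - B
r(f) = -7 + f (r(f) = f - 7 = -7 + f)
n(F) = 1 (n(F) = 1/((2*F)/((2*F))) = 1/((2*F)*(1/(2*F))) = 1/1 = 1)
u(Q) = 1 + Q² (u(Q) = Q*Q + 1 = Q² + 1 = 1 + Q²)
(u(-22) + r(16))² = ((1 + (-22)²) + (-7 + 16))² = ((1 + 484) + 9)² = (485 + 9)² = 494² = 244036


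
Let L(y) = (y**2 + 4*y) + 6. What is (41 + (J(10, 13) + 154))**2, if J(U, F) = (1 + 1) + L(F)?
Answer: 179776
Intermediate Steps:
L(y) = 6 + y**2 + 4*y
J(U, F) = 8 + F**2 + 4*F (J(U, F) = (1 + 1) + (6 + F**2 + 4*F) = 2 + (6 + F**2 + 4*F) = 8 + F**2 + 4*F)
(41 + (J(10, 13) + 154))**2 = (41 + ((8 + 13**2 + 4*13) + 154))**2 = (41 + ((8 + 169 + 52) + 154))**2 = (41 + (229 + 154))**2 = (41 + 383)**2 = 424**2 = 179776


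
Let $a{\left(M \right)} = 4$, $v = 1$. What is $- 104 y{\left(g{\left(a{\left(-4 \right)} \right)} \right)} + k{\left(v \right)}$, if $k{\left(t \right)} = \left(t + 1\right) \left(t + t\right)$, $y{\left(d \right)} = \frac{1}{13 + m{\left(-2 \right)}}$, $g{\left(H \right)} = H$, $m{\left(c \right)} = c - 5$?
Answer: $- \frac{40}{3} \approx -13.333$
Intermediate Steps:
$m{\left(c \right)} = -5 + c$
$y{\left(d \right)} = \frac{1}{6}$ ($y{\left(d \right)} = \frac{1}{13 - 7} = \frac{1}{6}$)
$k{\left(t \right)} = 2 t \left(1 + t\right)$ ($k{\left(t \right)} = \left(1 + t\right) 2 t = 2 t \left(1 + t\right)$)
$- 104 y{\left(g{\left(a{\left(-4 \right)} \right)} \right)} + k{\left(v \right)} = \left(-104\right) \frac{1}{6} + 2 \cdot 1 \left(1 + 1\right) = - \frac{52}{3} + 2 \cdot 1 \cdot 2 = - \frac{52}{3} + 4 = - \frac{40}{3}$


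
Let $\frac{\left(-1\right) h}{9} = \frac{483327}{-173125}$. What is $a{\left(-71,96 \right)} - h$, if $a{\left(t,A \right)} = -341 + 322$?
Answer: $- \frac{7639318}{173125} \approx -44.126$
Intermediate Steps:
$a{\left(t,A \right)} = -19$
$h = \frac{4349943}{173125}$ ($h = - 9 \frac{483327}{-173125} = - 9 \cdot 483327 \left(- \frac{1}{173125}\right) = \left(-9\right) \left(- \frac{483327}{173125}\right) = \frac{4349943}{173125} \approx 25.126$)
$a{\left(-71,96 \right)} - h = -19 - \frac{4349943}{173125} = - \frac{7639318}{173125}$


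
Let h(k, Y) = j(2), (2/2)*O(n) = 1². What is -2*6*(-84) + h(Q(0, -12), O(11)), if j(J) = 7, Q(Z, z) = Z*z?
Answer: 1015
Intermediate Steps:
O(n) = 1 (O(n) = 1² = 1)
h(k, Y) = 7
-2*6*(-84) + h(Q(0, -12), O(11)) = -2*6*(-84) + 7 = -12*(-84) + 7 = 1008 + 7 = 1015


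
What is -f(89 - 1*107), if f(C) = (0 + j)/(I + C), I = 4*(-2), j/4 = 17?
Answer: 34/13 ≈ 2.6154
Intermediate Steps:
j = 68 (j = 4*17 = 68)
I = -8
f(C) = 68/(-8 + C) (f(C) = (0 + 68)/(-8 + C) = 68/(-8 + C))
-f(89 - 1*107) = -68/(-8 + (89 - 1*107)) = -68/(-8 + (89 - 107)) = -68/(-8 - 18) = -68/(-26) = -68*(-1)/26 = -1*(-34/13) = 34/13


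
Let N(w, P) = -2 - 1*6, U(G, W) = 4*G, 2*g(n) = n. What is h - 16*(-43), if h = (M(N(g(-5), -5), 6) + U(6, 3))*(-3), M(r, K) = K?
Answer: 598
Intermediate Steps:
g(n) = n/2
N(w, P) = -8 (N(w, P) = -2 - 6 = -8)
h = -90 (h = (6 + 4*6)*(-3) = (6 + 24)*(-3) = 30*(-3) = -90)
h - 16*(-43) = -90 - 16*(-43) = -90 + 688 = 598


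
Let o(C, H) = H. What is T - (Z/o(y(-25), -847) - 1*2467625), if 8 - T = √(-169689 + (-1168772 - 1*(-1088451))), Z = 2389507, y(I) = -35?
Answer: 2092474658/847 - I*√250010 ≈ 2.4705e+6 - 500.01*I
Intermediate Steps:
T = 8 - I*√250010 (T = 8 - √(-169689 + (-1168772 - 1*(-1088451))) = 8 - √(-169689 + (-1168772 + 1088451)) = 8 - √(-169689 - 80321) = 8 - √(-250010) = 8 - I*√250010 ≈ 8.0 - 500.01*I)
T - (Z/o(y(-25), -847) - 1*2467625) = (8 - I*√250010) - (2389507/(-847) - 1*2467625) = (8 - I*√250010) - (2389507*(-1/847) - 2467625) = (8 - I*√250010) - (-2389507/847 - 2467625) = (8 - I*√250010) - 1*(-2092467882/847) = (8 - I*√250010) + 2092467882/847 = 2092474658/847 - I*√250010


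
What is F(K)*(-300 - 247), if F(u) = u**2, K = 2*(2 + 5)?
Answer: -107212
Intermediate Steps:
K = 14 (K = 2*7 = 14)
F(K)*(-300 - 247) = 14**2*(-300 - 247) = 196*(-547) = -107212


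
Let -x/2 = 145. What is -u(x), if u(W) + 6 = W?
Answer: 296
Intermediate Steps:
x = -290 (x = -2*145 = -290)
u(W) = -6 + W
-u(x) = -(-6 - 290) = -1*(-296) = 296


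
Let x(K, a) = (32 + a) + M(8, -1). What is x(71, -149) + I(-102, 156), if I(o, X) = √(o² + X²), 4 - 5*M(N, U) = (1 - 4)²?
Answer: -118 + 6*√965 ≈ 68.387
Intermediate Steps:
M(N, U) = -1 (M(N, U) = ⅘ - (1 - 4)²/5 = ⅘ - ⅕*(-3)² = ⅘ - ⅕*9 = ⅘ - 9/5 = -1)
I(o, X) = √(X² + o²)
x(K, a) = 31 + a (x(K, a) = (32 + a) - 1 = 31 + a)
x(71, -149) + I(-102, 156) = (31 - 149) + √(156² + (-102)²) = -118 + √(24336 + 10404) = -118 + √34740 = -118 + 6*√965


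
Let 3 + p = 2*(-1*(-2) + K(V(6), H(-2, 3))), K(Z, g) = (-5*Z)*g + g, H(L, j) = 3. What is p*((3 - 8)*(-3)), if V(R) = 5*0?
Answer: 105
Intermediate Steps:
V(R) = 0
K(Z, g) = g - 5*Z*g (K(Z, g) = -5*Z*g + g = g - 5*Z*g)
p = 7 (p = -3 + 2*(-1*(-2) + 3*(1 - 5*0)) = -3 + 2*(2 + 3*(1 + 0)) = -3 + 2*(2 + 3*1) = -3 + 2*(2 + 3) = -3 + 2*5 = -3 + 10 = 7)
p*((3 - 8)*(-3)) = 7*((3 - 8)*(-3)) = 7*(-5*(-3)) = 7*15 = 105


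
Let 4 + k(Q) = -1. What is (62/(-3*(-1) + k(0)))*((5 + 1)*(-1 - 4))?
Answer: 930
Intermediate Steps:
k(Q) = -5 (k(Q) = -4 - 1 = -5)
(62/(-3*(-1) + k(0)))*((5 + 1)*(-1 - 4)) = (62/(-3*(-1) - 5))*((5 + 1)*(-1 - 4)) = (62/(3 - 5))*(6*(-5)) = (62/(-2))*(-30) = (62*(-1/2))*(-30) = -31*(-30) = 930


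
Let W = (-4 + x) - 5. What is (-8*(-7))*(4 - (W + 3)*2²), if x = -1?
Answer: 1792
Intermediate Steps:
W = -10 (W = (-4 - 1) - 5 = -5 - 5 = -10)
(-8*(-7))*(4 - (W + 3)*2²) = (-8*(-7))*(4 - (-10 + 3)*2²) = 56*(4 - (-7)*4) = 56*(4 - 1*(-28)) = 56*(4 + 28) = 56*32 = 1792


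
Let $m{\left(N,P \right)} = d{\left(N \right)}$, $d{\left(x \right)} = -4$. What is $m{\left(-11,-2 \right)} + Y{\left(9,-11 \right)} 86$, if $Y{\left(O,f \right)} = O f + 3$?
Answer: $-8260$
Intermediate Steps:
$Y{\left(O,f \right)} = 3 + O f$
$m{\left(N,P \right)} = -4$
$m{\left(-11,-2 \right)} + Y{\left(9,-11 \right)} 86 = -4 + \left(3 + 9 \left(-11\right)\right) 86 = -4 + \left(3 - 99\right) 86 = -4 - 8256 = -8260$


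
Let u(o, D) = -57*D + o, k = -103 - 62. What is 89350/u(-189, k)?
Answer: 44675/4608 ≈ 9.6951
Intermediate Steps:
k = -165
u(o, D) = o - 57*D
89350/u(-189, k) = 89350/(-189 - 57*(-165)) = 89350/(-189 + 9405) = 89350/9216 = 89350*(1/9216) = 44675/4608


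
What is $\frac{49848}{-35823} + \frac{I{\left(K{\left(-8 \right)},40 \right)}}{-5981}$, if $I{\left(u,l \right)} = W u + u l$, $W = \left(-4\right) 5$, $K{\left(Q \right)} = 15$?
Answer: $- \frac{102962596}{71419121} \approx -1.4417$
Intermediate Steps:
$W = -20$
$I{\left(u,l \right)} = - 20 u + l u$ ($I{\left(u,l \right)} = - 20 u + u l = - 20 u + l u$)
$\frac{49848}{-35823} + \frac{I{\left(K{\left(-8 \right)},40 \right)}}{-5981} = \frac{49848}{-35823} + \frac{15 \left(-20 + 40\right)}{-5981} = 49848 \left(- \frac{1}{35823}\right) + 15 \cdot 20 \left(- \frac{1}{5981}\right) = - \frac{16616}{11941} + 300 \left(- \frac{1}{5981}\right) = - \frac{16616}{11941} - \frac{300}{5981} = - \frac{102962596}{71419121}$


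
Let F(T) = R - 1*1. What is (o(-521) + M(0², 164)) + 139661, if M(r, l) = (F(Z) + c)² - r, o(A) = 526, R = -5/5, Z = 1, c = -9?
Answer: 140308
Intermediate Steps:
R = -1 (R = -5*⅕ = -1)
F(T) = -2 (F(T) = -1 - 1*1 = -1 - 1 = -2)
M(r, l) = 121 - r (M(r, l) = (-2 - 9)² - r = (-11)² - r = 121 - r)
(o(-521) + M(0², 164)) + 139661 = (526 + (121 - 1*0²)) + 139661 = (526 + (121 - 1*0)) + 139661 = (526 + (121 + 0)) + 139661 = (526 + 121) + 139661 = 647 + 139661 = 140308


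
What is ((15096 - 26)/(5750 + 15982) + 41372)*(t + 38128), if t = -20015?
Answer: 8142802158631/10866 ≈ 7.4938e+8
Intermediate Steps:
((15096 - 26)/(5750 + 15982) + 41372)*(t + 38128) = ((15096 - 26)/(5750 + 15982) + 41372)*(-20015 + 38128) = (15070/21732 + 41372)*18113 = (15070*(1/21732) + 41372)*18113 = (7535/10866 + 41372)*18113 = (449555687/10866)*18113 = 8142802158631/10866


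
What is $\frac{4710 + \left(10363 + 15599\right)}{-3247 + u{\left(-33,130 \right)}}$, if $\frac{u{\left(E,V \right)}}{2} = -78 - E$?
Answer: $- \frac{432}{47} \approx -9.1915$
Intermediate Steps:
$u{\left(E,V \right)} = -156 - 2 E$ ($u{\left(E,V \right)} = 2 \left(-78 - E\right) = -156 - 2 E$)
$\frac{4710 + \left(10363 + 15599\right)}{-3247 + u{\left(-33,130 \right)}} = \frac{4710 + \left(10363 + 15599\right)}{-3247 - 90} = \frac{4710 + 25962}{-3247 + \left(-156 + 66\right)} = \frac{30672}{-3247 - 90} = \frac{30672}{-3337} = 30672 \left(- \frac{1}{3337}\right) = - \frac{432}{47}$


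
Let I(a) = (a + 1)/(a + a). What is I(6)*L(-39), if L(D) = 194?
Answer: 679/6 ≈ 113.17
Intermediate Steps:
I(a) = (1 + a)/(2*a) (I(a) = (1 + a)/((2*a)) = (1 + a)*(1/(2*a)) = (1 + a)/(2*a))
I(6)*L(-39) = ((½)*(1 + 6)/6)*194 = ((½)*(⅙)*7)*194 = (7/12)*194 = 679/6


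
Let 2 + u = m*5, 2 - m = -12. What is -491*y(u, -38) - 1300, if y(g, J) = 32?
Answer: -17012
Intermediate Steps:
m = 14 (m = 2 - 1*(-12) = 2 + 12 = 14)
u = 68 (u = -2 + 14*5 = -2 + 70 = 68)
-491*y(u, -38) - 1300 = -491*32 - 1300 = -15712 - 1300 = -17012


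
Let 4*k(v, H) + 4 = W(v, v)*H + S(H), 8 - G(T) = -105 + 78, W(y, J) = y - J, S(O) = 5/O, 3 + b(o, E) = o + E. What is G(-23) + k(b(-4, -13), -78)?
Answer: 10603/312 ≈ 33.984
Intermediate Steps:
b(o, E) = -3 + E + o (b(o, E) = -3 + (o + E) = -3 + (E + o) = -3 + E + o)
G(T) = 35 (G(T) = 8 - (-105 + 78) = 8 - 1*(-27) = 8 + 27 = 35)
k(v, H) = -1 + 5/(4*H) (k(v, H) = -1 + ((v - v)*H + 5/H)/4 = -1 + (0*H + 5/H)/4 = -1 + (0 + 5/H)/4 = -1 + (5/H)/4 = -1 + 5/(4*H))
G(-23) + k(b(-4, -13), -78) = 35 + (5/4 - 1*(-78))/(-78) = 35 - (5/4 + 78)/78 = 35 - 1/78*317/4 = 35 - 317/312 = 10603/312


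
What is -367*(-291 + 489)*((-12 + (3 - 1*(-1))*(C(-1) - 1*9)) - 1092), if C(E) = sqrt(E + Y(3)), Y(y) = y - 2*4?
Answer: 82839240 - 290664*I*sqrt(6) ≈ 8.2839e+7 - 7.1198e+5*I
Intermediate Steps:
Y(y) = -8 + y (Y(y) = y - 8 = -8 + y)
C(E) = sqrt(-5 + E) (C(E) = sqrt(E + (-8 + 3)) = sqrt(E - 5) = sqrt(-5 + E))
-367*(-291 + 489)*((-12 + (3 - 1*(-1))*(C(-1) - 1*9)) - 1092) = -367*(-291 + 489)*((-12 + (3 - 1*(-1))*(sqrt(-5 - 1) - 1*9)) - 1092) = -72666*((-12 + (3 + 1)*(sqrt(-6) - 9)) - 1092) = -72666*((-12 + 4*(I*sqrt(6) - 9)) - 1092) = -72666*((-12 + 4*(-9 + I*sqrt(6))) - 1092) = -72666*((-12 + (-36 + 4*I*sqrt(6))) - 1092) = -72666*((-48 + 4*I*sqrt(6)) - 1092) = -72666*(-1140 + 4*I*sqrt(6)) = -367*(-225720 + 792*I*sqrt(6)) = 82839240 - 290664*I*sqrt(6)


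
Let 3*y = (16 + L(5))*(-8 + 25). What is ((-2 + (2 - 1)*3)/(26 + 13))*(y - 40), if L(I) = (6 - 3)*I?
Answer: 407/117 ≈ 3.4786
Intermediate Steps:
L(I) = 3*I
y = 527/3 (y = ((16 + 3*5)*(-8 + 25))/3 = ((16 + 15)*17)/3 = (31*17)/3 = (⅓)*527 = 527/3 ≈ 175.67)
((-2 + (2 - 1)*3)/(26 + 13))*(y - 40) = ((-2 + (2 - 1)*3)/(26 + 13))*(527/3 - 40) = ((-2 + 1*3)/39)*(407/3) = ((-2 + 3)*(1/39))*(407/3) = (1*(1/39))*(407/3) = (1/39)*(407/3) = 407/117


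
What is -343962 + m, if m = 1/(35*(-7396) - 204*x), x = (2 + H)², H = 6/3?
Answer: -90160695289/262124 ≈ -3.4396e+5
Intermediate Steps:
H = 2 (H = 6*(⅓) = 2)
x = 16 (x = (2 + 2)² = 4² = 16)
m = -1/262124 (m = 1/(35*(-7396) - 204*16) = 1/(-258860 - 3264) = 1/(-262124) = -1/262124 ≈ -3.8150e-6)
-343962 + m = -343962 - 1/262124 = -90160695289/262124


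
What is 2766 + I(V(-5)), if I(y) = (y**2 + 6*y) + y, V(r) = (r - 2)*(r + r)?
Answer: 8156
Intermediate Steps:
V(r) = 2*r*(-2 + r) (V(r) = (-2 + r)*(2*r) = 2*r*(-2 + r))
I(y) = y**2 + 7*y
2766 + I(V(-5)) = 2766 + (2*(-5)*(-2 - 5))*(7 + 2*(-5)*(-2 - 5)) = 2766 + (2*(-5)*(-7))*(7 + 2*(-5)*(-7)) = 2766 + 70*(7 + 70) = 2766 + 70*77 = 2766 + 5390 = 8156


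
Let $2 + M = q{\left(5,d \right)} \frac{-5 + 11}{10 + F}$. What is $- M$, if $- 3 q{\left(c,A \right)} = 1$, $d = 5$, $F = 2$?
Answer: $\frac{13}{6} \approx 2.1667$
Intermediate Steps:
$q{\left(c,A \right)} = - \frac{1}{3}$ ($q{\left(c,A \right)} = \left(- \frac{1}{3}\right) 1 = - \frac{1}{3}$)
$M = - \frac{13}{6}$ ($M = -2 - \frac{\left(-5 + 11\right) \frac{1}{10 + 2}}{3} = -2 - \frac{6 \cdot \frac{1}{12}}{3} = -2 - \frac{1}{6} = - \frac{13}{6} \approx -2.1667$)
$- M = \left(-1\right) \left(- \frac{13}{6}\right) = \frac{13}{6}$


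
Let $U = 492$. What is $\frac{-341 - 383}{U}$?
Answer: $- \frac{181}{123} \approx -1.4715$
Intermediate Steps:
$\frac{-341 - 383}{U} = \frac{-341 - 383}{492} = \left(-724\right) \frac{1}{492} = - \frac{181}{123}$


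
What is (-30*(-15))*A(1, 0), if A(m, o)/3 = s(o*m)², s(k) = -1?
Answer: 1350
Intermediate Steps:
A(m, o) = 3 (A(m, o) = 3*(-1)² = 3*1 = 3)
(-30*(-15))*A(1, 0) = -30*(-15)*3 = 450*3 = 1350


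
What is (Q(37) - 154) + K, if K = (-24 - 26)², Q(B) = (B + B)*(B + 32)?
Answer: 7452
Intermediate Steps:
Q(B) = 2*B*(32 + B) (Q(B) = (2*B)*(32 + B) = 2*B*(32 + B))
K = 2500 (K = (-50)² = 2500)
(Q(37) - 154) + K = (2*37*(32 + 37) - 154) + 2500 = (2*37*69 - 154) + 2500 = (5106 - 154) + 2500 = 4952 + 2500 = 7452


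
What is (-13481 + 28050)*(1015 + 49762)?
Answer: 739770113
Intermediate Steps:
(-13481 + 28050)*(1015 + 49762) = 14569*50777 = 739770113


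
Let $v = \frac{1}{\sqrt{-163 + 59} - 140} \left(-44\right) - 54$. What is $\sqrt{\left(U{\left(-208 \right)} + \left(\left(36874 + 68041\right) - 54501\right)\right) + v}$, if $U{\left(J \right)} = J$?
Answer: $\frac{\sqrt{304242434598 + 27093 i \sqrt{26}}}{2463} \approx 223.95 + 5.0844 \cdot 10^{-5} i$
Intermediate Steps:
$v = -54 - \frac{44}{-140 + 2 i \sqrt{26}}$ ($v = \frac{1}{\sqrt{-104} - 140} \left(-44\right) - 54 = \frac{1}{2 i \sqrt{26} - 140} \left(-44\right) - 54 = \frac{1}{-140 + 2 i \sqrt{26}} \left(-44\right) - 54 = - \frac{44}{-140 + 2 i \sqrt{26}} - 54 = -54 - \frac{44}{-140 + 2 i \sqrt{26}} \approx -53.687 + 0.022773 i$)
$\sqrt{\left(U{\left(-208 \right)} + \left(\left(36874 + 68041\right) - 54501\right)\right) + v} = \sqrt{\left(-208 + \left(\left(36874 + 68041\right) - 54501\right)\right) - \left(\frac{132232}{2463} - \frac{11 i \sqrt{26}}{2463}\right)} = \sqrt{\left(-208 + \left(104915 - 54501\right)\right) - \left(\frac{132232}{2463} - \frac{11 i \sqrt{26}}{2463}\right)} = \sqrt{\left(-208 + 50414\right) - \left(\frac{132232}{2463} - \frac{11 i \sqrt{26}}{2463}\right)} = \sqrt{50206 - \left(\frac{132232}{2463} - \frac{11 i \sqrt{26}}{2463}\right)} = \sqrt{\frac{123525146}{2463} + \frac{11 i \sqrt{26}}{2463}}$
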